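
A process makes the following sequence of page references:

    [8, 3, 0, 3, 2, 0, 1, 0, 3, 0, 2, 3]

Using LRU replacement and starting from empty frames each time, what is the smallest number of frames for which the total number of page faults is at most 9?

f=1: 12 faults
f=2: 9 faults
f=3: 7 faults
f=4: 5 faults
f=5: 5 faults
Smallest f with faults ≤ 9 is 2.

2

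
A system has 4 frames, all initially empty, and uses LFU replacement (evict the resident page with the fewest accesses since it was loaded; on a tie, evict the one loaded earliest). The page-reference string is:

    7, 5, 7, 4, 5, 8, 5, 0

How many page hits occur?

7 -> fault, frames (7)
5 -> fault, frames (7 5)
7 -> hit
4 -> fault, frames (7 5 4)
5 -> hit
8 -> fault, frames (7 5 4 8)
5 -> hit
0 -> fault, evict 4, frames (7 5 8 0)
Hits: 3.

3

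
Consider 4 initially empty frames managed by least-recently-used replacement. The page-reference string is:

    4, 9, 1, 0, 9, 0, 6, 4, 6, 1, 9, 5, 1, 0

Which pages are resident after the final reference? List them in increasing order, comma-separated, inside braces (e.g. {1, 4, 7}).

{0, 1, 5, 9}

4 → miss, frames {4}
9 → miss, frames {4,9}
1 → miss, frames {4,9,1}
0 → miss, frames {4,9,1,0}
9 → hit
0 → hit
6 → miss, evict 4, frames {1,9,0,6}
4 → miss, evict 1, frames {9,0,6,4}
6 → hit
1 → miss, evict 9, frames {0,4,6,1}
9 → miss, evict 0, frames {4,6,1,9}
5 → miss, evict 4, frames {6,1,9,5}
1 → hit
0 → miss, evict 6, frames {9,5,1,0}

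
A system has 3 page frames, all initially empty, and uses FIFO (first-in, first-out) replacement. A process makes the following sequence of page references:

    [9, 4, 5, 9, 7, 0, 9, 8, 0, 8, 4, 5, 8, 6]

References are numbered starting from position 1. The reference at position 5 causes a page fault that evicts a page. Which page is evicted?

pos 1: 9 -> fault, frames (9)
pos 2: 4 -> fault, frames (9 4)
pos 3: 5 -> fault, frames (9 4 5)
pos 4: 9 -> hit
pos 5: 7 -> fault, evict 9, frames (4 5 7)
At position 5, page 9 is evicted.

9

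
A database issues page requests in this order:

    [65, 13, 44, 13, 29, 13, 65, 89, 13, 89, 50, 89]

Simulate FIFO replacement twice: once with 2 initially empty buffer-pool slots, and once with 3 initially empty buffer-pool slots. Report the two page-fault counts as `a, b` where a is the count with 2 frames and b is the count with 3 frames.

2 frames: F F F . F F F F F . F F → 10 faults.
3 frames: F F F . F . F F F . F . → 8 faults.
8 < 10: adding a frame reduced faults, as is typical.

10, 8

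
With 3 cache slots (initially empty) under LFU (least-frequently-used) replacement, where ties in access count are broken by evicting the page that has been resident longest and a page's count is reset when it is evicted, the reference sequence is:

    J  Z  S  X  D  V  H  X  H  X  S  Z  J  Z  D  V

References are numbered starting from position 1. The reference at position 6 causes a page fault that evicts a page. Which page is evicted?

S

pos 1: J -> fault, frames [J]
pos 2: Z -> fault, frames [J, Z]
pos 3: S -> fault, frames [J, Z, S]
pos 4: X -> fault, evict J, frames [Z, S, X]
pos 5: D -> fault, evict Z, frames [S, X, D]
pos 6: V -> fault, evict S, frames [X, D, V]
At position 6, page S is evicted.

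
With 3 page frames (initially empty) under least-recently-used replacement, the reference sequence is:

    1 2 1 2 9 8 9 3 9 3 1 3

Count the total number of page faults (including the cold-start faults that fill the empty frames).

6

1: miss, frames {1}
2: miss, frames {1,2}
1: hit
2: hit
9: miss, frames {1,2,9}
8: miss, evict 1, frames {2,9,8}
9: hit
3: miss, evict 2, frames {8,9,3}
9: hit
3: hit
1: miss, evict 8, frames {9,3,1}
3: hit
Page faults: 6.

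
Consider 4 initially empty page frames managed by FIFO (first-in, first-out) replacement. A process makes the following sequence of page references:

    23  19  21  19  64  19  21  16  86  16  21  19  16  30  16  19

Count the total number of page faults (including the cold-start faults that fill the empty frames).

8

23: miss, frames (23)
19: miss, frames (23 19)
21: miss, frames (23 19 21)
19: hit
64: miss, frames (23 19 21 64)
19: hit
21: hit
16: miss, evict 23, frames (19 21 64 16)
86: miss, evict 19, frames (21 64 16 86)
16: hit
21: hit
19: miss, evict 21, frames (64 16 86 19)
16: hit
30: miss, evict 64, frames (16 86 19 30)
16: hit
19: hit
Page faults: 8.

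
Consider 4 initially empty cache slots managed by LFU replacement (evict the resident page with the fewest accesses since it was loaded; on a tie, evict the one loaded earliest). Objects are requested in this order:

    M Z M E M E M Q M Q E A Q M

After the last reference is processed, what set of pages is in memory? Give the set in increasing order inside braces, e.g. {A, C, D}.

M: fault, frames (M)
Z: fault, frames (M Z)
M: hit
E: fault, frames (M Z E)
M: hit
E: hit
M: hit
Q: fault, frames (M Z E Q)
M: hit
Q: hit
E: hit
A: fault, evict Z, frames (M E Q A)
Q: hit
M: hit

{A, E, M, Q}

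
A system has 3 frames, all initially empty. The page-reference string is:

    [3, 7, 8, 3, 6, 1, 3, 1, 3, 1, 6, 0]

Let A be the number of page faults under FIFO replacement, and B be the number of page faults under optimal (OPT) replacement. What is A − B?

1

Under FIFO: F F F . F F F . . . . F → 7 faults.
Under OPT: F F F . F F . . . . . F → 6 faults.
A − B = 7 − 6 = 1.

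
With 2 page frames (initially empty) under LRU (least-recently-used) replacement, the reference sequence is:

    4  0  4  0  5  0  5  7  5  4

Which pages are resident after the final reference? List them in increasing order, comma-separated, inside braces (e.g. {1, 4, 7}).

{4, 5}

4: miss, frames {4}
0: miss, frames {4,0}
4: hit
0: hit
5: miss, evict 4, frames {0,5}
0: hit
5: hit
7: miss, evict 0, frames {5,7}
5: hit
4: miss, evict 7, frames {5,4}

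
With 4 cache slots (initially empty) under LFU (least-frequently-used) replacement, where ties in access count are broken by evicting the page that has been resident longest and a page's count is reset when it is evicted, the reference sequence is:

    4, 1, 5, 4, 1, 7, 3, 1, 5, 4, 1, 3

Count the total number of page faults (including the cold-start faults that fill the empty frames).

6

4 → miss, frames (4)
1 → miss, frames (4 1)
5 → miss, frames (4 1 5)
4 → hit
1 → hit
7 → miss, frames (4 1 5 7)
3 → miss, evict 5, frames (4 1 7 3)
1 → hit
5 → miss, evict 7, frames (4 1 3 5)
4 → hit
1 → hit
3 → hit
Page faults: 6.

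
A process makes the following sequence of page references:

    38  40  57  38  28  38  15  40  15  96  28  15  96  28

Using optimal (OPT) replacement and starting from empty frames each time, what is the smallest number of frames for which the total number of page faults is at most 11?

2

f=1: 14 faults
f=2: 9 faults
f=3: 6 faults
f=4: 6 faults
f=5: 6 faults
f=6: 6 faults
Smallest f with faults ≤ 11 is 2.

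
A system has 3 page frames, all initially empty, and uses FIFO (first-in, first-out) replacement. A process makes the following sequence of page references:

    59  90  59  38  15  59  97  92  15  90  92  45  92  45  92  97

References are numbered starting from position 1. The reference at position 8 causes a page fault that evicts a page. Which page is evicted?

pos 1: 59 -> fault, frames (59)
pos 2: 90 -> fault, frames (59 90)
pos 3: 59 -> hit
pos 4: 38 -> fault, frames (59 90 38)
pos 5: 15 -> fault, evict 59, frames (90 38 15)
pos 6: 59 -> fault, evict 90, frames (38 15 59)
pos 7: 97 -> fault, evict 38, frames (15 59 97)
pos 8: 92 -> fault, evict 15, frames (59 97 92)
At position 8, page 15 is evicted.

15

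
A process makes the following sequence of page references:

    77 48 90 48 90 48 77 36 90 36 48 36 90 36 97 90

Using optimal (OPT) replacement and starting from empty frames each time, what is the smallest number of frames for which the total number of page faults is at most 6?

f=1: 16 faults
f=2: 8 faults
f=3: 5 faults
f=4: 5 faults
f=5: 5 faults
Smallest f with faults ≤ 6 is 3.

3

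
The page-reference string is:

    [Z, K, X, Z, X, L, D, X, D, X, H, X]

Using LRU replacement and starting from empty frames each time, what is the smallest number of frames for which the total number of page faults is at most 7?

3

f=1: 12 faults
f=2: 8 faults
f=3: 6 faults
f=4: 6 faults
f=5: 6 faults
f=6: 6 faults
Smallest f with faults ≤ 7 is 3.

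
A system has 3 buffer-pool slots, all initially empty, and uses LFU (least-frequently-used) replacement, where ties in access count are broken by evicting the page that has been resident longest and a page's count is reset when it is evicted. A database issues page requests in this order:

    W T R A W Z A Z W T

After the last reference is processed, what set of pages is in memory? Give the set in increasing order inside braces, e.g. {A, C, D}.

W -> miss, frames [W]
T -> miss, frames [W, T]
R -> miss, frames [W, T, R]
A -> miss, evict W, frames [T, R, A]
W -> miss, evict T, frames [R, A, W]
Z -> miss, evict R, frames [A, W, Z]
A -> hit
Z -> hit
W -> hit
T -> miss, evict A, frames [W, Z, T]

{T, W, Z}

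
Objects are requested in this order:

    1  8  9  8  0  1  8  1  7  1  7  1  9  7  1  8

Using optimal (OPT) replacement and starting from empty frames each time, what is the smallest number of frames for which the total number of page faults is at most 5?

4

f=1: 16 faults
f=2: 9 faults
f=3: 7 faults
f=4: 5 faults
f=5: 5 faults
Smallest f with faults ≤ 5 is 4.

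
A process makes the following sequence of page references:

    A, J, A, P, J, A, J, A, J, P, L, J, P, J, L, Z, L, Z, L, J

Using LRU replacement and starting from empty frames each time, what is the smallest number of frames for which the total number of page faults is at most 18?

2

f=1: 20 faults
f=2: 12 faults
f=3: 5 faults
f=4: 5 faults
f=5: 5 faults
Smallest f with faults ≤ 18 is 2.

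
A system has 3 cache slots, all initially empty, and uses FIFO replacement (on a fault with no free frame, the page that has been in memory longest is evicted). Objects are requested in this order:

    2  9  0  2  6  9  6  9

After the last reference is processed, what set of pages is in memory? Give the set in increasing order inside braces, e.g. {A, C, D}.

2 → fault, frames [2]
9 → fault, frames [2, 9]
0 → fault, frames [2, 9, 0]
2 → hit
6 → fault, evict 2, frames [9, 0, 6]
9 → hit
6 → hit
9 → hit

{0, 6, 9}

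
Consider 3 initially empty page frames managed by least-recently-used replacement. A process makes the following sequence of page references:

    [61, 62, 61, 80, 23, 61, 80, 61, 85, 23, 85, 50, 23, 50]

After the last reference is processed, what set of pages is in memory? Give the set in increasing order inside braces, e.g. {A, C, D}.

{23, 50, 85}

61: fault, frames [61]
62: fault, frames [61, 62]
61: hit
80: fault, frames [62, 61, 80]
23: fault, evict 62, frames [61, 80, 23]
61: hit
80: hit
61: hit
85: fault, evict 23, frames [80, 61, 85]
23: fault, evict 80, frames [61, 85, 23]
85: hit
50: fault, evict 61, frames [23, 85, 50]
23: hit
50: hit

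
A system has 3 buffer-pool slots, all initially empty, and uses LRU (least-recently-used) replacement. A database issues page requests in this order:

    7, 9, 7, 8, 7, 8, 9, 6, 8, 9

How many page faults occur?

7 → fault, frames [7]
9 → fault, frames [7, 9]
7 → hit
8 → fault, frames [9, 7, 8]
7 → hit
8 → hit
9 → hit
6 → fault, evict 7, frames [8, 9, 6]
8 → hit
9 → hit
Page faults: 4.

4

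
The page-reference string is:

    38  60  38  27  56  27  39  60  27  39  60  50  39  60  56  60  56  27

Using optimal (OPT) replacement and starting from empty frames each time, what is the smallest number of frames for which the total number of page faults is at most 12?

f=1: 18 faults
f=2: 11 faults
f=3: 8 faults
f=4: 7 faults
f=5: 6 faults
f=6: 6 faults
Smallest f with faults ≤ 12 is 2.

2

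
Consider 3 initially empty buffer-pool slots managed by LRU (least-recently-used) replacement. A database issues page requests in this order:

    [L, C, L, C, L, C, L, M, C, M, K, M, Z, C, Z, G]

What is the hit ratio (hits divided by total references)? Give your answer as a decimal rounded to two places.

0.56

L: fault, frames {L}
C: fault, frames {L,C}
L: hit
C: hit
L: hit
C: hit
L: hit
M: fault, frames {C,L,M}
C: hit
M: hit
K: fault, evict L, frames {C,M,K}
M: hit
Z: fault, evict C, frames {K,M,Z}
C: fault, evict K, frames {M,Z,C}
Z: hit
G: fault, evict M, frames {C,Z,G}
Hits: 9 of 16 references → 9/16 = 0.5625.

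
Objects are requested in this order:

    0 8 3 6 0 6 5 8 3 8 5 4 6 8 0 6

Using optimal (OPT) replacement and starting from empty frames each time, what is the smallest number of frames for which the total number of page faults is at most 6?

f=1: 16 faults
f=2: 11 faults
f=3: 9 faults
f=4: 7 faults
f=5: 6 faults
f=6: 6 faults
Smallest f with faults ≤ 6 is 5.

5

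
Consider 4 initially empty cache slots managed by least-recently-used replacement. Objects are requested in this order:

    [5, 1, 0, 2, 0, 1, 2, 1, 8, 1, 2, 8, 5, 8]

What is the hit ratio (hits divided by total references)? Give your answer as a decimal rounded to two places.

5: fault, frames [5]
1: fault, frames [5, 1]
0: fault, frames [5, 1, 0]
2: fault, frames [5, 1, 0, 2]
0: hit
1: hit
2: hit
1: hit
8: fault, evict 5, frames [0, 2, 1, 8]
1: hit
2: hit
8: hit
5: fault, evict 0, frames [1, 2, 8, 5]
8: hit
Hits: 8 of 14 references → 8/14 = 0.5714.

0.57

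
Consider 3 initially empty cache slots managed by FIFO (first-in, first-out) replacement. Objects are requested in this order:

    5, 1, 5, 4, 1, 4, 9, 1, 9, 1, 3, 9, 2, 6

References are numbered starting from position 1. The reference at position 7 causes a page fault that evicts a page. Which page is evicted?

5

pos 1: 5 → miss, frames [5]
pos 2: 1 → miss, frames [5, 1]
pos 3: 5 → hit
pos 4: 4 → miss, frames [5, 1, 4]
pos 5: 1 → hit
pos 6: 4 → hit
pos 7: 9 → miss, evict 5, frames [1, 4, 9]
At position 7, page 5 is evicted.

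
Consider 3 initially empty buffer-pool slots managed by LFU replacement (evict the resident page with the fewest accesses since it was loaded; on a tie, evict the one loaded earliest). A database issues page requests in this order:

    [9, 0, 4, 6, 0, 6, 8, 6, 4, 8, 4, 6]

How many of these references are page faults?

8

9 -> fault, frames (9)
0 -> fault, frames (9 0)
4 -> fault, frames (9 0 4)
6 -> fault, evict 9, frames (0 4 6)
0 -> hit
6 -> hit
8 -> fault, evict 4, frames (0 6 8)
6 -> hit
4 -> fault, evict 8, frames (0 6 4)
8 -> fault, evict 4, frames (0 6 8)
4 -> fault, evict 8, frames (0 6 4)
6 -> hit
Page faults: 8.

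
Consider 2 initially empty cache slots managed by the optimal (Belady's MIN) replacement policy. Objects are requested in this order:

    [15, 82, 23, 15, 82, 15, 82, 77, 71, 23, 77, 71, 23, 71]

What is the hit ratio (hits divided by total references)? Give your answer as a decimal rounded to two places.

15 → fault, frames [15]
82 → fault, frames [15, 82]
23 → fault, evict 82, frames [15, 23]
15 → hit
82 → fault, evict 23, frames [15, 82]
15 → hit
82 → hit
77 → fault, evict 82, frames [15, 77]
71 → fault, evict 15, frames [77, 71]
23 → fault, evict 71, frames [77, 23]
77 → hit
71 → fault, evict 77, frames [23, 71]
23 → hit
71 → hit
Hits: 6 of 14 references → 6/14 = 0.4286.

0.43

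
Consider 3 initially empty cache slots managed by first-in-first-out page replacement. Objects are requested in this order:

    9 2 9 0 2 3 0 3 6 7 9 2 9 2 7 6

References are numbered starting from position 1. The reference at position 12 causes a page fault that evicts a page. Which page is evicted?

pos 1: 9: miss, frames {9}
pos 2: 2: miss, frames {9,2}
pos 3: 9: hit
pos 4: 0: miss, frames {9,2,0}
pos 5: 2: hit
pos 6: 3: miss, evict 9, frames {2,0,3}
pos 7: 0: hit
pos 8: 3: hit
pos 9: 6: miss, evict 2, frames {0,3,6}
pos 10: 7: miss, evict 0, frames {3,6,7}
pos 11: 9: miss, evict 3, frames {6,7,9}
pos 12: 2: miss, evict 6, frames {7,9,2}
At position 12, page 6 is evicted.

6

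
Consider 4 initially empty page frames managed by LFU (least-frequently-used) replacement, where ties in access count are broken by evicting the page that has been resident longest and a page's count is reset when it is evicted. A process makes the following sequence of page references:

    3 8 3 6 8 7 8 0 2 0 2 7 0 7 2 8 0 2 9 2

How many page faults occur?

3 -> fault, frames {3}
8 -> fault, frames {3,8}
3 -> hit
6 -> fault, frames {3,8,6}
8 -> hit
7 -> fault, frames {3,8,6,7}
8 -> hit
0 -> fault, evict 6, frames {3,8,7,0}
2 -> fault, evict 7, frames {3,8,0,2}
0 -> hit
2 -> hit
7 -> fault, evict 3, frames {8,0,2,7}
0 -> hit
7 -> hit
2 -> hit
8 -> hit
0 -> hit
2 -> hit
9 -> fault, evict 7, frames {8,0,2,9}
2 -> hit
Page faults: 8.

8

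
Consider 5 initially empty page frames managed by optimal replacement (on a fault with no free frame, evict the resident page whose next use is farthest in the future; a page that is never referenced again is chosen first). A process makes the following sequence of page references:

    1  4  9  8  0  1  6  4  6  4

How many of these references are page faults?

1 -> fault, frames [1]
4 -> fault, frames [1, 4]
9 -> fault, frames [1, 4, 9]
8 -> fault, frames [1, 4, 9, 8]
0 -> fault, frames [1, 4, 9, 8, 0]
1 -> hit
6 -> fault, evict 0, frames [1, 4, 9, 8, 6]
4 -> hit
6 -> hit
4 -> hit
Page faults: 6.

6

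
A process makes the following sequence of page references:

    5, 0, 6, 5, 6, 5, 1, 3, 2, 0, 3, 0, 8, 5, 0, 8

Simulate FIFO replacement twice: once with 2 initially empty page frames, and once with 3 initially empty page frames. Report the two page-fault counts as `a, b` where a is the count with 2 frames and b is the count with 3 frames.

2 frames: F F F F . . F F F F F . F F F F → 13 faults.
3 frames: F F F . . . F F F F . . F F . . → 9 faults.
9 < 13: adding a frame reduced faults, as is typical.

13, 9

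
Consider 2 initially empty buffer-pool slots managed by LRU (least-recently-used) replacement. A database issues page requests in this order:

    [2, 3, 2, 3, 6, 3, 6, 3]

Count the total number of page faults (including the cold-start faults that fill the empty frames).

3

2 -> miss, frames (2)
3 -> miss, frames (2 3)
2 -> hit
3 -> hit
6 -> miss, evict 2, frames (3 6)
3 -> hit
6 -> hit
3 -> hit
Page faults: 3.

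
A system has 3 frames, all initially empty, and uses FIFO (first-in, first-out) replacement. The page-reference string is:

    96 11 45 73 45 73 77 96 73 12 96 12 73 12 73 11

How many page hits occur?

96: fault, frames {96}
11: fault, frames {96,11}
45: fault, frames {96,11,45}
73: fault, evict 96, frames {11,45,73}
45: hit
73: hit
77: fault, evict 11, frames {45,73,77}
96: fault, evict 45, frames {73,77,96}
73: hit
12: fault, evict 73, frames {77,96,12}
96: hit
12: hit
73: fault, evict 77, frames {96,12,73}
12: hit
73: hit
11: fault, evict 96, frames {12,73,11}
Hits: 7.

7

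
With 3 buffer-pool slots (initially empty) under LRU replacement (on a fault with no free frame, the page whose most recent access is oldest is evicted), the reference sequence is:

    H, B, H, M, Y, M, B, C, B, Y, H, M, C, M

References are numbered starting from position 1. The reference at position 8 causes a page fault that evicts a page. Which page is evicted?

pos 1: H: miss, frames (H)
pos 2: B: miss, frames (H B)
pos 3: H: hit
pos 4: M: miss, frames (B H M)
pos 5: Y: miss, evict B, frames (H M Y)
pos 6: M: hit
pos 7: B: miss, evict H, frames (Y M B)
pos 8: C: miss, evict Y, frames (M B C)
At position 8, page Y is evicted.

Y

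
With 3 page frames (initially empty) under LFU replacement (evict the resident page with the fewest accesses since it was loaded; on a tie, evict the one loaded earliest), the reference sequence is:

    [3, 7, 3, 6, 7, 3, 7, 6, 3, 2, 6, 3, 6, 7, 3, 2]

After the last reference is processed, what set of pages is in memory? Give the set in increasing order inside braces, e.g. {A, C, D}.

{2, 3, 7}

3 → miss, frames [3]
7 → miss, frames [3, 7]
3 → hit
6 → miss, frames [3, 7, 6]
7 → hit
3 → hit
7 → hit
6 → hit
3 → hit
2 → miss, evict 6, frames [3, 7, 2]
6 → miss, evict 2, frames [3, 7, 6]
3 → hit
6 → hit
7 → hit
3 → hit
2 → miss, evict 6, frames [3, 7, 2]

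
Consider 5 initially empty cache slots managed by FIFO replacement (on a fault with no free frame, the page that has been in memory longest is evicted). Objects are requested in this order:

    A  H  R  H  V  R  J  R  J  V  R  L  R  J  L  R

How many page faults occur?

6

A → fault, frames (A)
H → fault, frames (A H)
R → fault, frames (A H R)
H → hit
V → fault, frames (A H R V)
R → hit
J → fault, frames (A H R V J)
R → hit
J → hit
V → hit
R → hit
L → fault, evict A, frames (H R V J L)
R → hit
J → hit
L → hit
R → hit
Page faults: 6.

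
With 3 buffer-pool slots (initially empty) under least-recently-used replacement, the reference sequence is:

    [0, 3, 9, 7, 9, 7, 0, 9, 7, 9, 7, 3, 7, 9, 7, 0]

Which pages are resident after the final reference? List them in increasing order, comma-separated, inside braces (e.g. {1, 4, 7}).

{0, 7, 9}

0 -> fault, frames {0}
3 -> fault, frames {0,3}
9 -> fault, frames {0,3,9}
7 -> fault, evict 0, frames {3,9,7}
9 -> hit
7 -> hit
0 -> fault, evict 3, frames {9,7,0}
9 -> hit
7 -> hit
9 -> hit
7 -> hit
3 -> fault, evict 0, frames {9,7,3}
7 -> hit
9 -> hit
7 -> hit
0 -> fault, evict 3, frames {9,7,0}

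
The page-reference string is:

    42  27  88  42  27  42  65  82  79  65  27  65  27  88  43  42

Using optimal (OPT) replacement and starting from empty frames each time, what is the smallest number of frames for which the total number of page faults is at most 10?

f=1: 16 faults
f=2: 11 faults
f=3: 9 faults
f=4: 8 faults
f=5: 7 faults
f=6: 7 faults
f=7: 7 faults
Smallest f with faults ≤ 10 is 3.

3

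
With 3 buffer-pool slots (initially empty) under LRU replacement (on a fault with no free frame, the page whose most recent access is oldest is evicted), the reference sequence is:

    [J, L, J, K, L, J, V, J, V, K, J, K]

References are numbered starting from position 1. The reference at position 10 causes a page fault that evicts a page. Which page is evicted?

pos 1: J -> miss, frames {J}
pos 2: L -> miss, frames {J,L}
pos 3: J -> hit
pos 4: K -> miss, frames {L,J,K}
pos 5: L -> hit
pos 6: J -> hit
pos 7: V -> miss, evict K, frames {L,J,V}
pos 8: J -> hit
pos 9: V -> hit
pos 10: K -> miss, evict L, frames {J,V,K}
At position 10, page L is evicted.

L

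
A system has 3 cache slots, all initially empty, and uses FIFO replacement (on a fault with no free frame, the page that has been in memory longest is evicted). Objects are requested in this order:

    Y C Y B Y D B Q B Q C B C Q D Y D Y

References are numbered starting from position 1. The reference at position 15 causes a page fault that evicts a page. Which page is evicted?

pos 1: Y → miss, frames {Y}
pos 2: C → miss, frames {Y,C}
pos 3: Y → hit
pos 4: B → miss, frames {Y,C,B}
pos 5: Y → hit
pos 6: D → miss, evict Y, frames {C,B,D}
pos 7: B → hit
pos 8: Q → miss, evict C, frames {B,D,Q}
pos 9: B → hit
pos 10: Q → hit
pos 11: C → miss, evict B, frames {D,Q,C}
pos 12: B → miss, evict D, frames {Q,C,B}
pos 13: C → hit
pos 14: Q → hit
pos 15: D → miss, evict Q, frames {C,B,D}
At position 15, page Q is evicted.

Q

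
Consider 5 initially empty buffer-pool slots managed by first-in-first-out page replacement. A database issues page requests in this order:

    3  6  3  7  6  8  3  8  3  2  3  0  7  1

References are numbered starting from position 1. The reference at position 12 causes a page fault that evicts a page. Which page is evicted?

3

pos 1: 3: fault, frames (3)
pos 2: 6: fault, frames (3 6)
pos 3: 3: hit
pos 4: 7: fault, frames (3 6 7)
pos 5: 6: hit
pos 6: 8: fault, frames (3 6 7 8)
pos 7: 3: hit
pos 8: 8: hit
pos 9: 3: hit
pos 10: 2: fault, frames (3 6 7 8 2)
pos 11: 3: hit
pos 12: 0: fault, evict 3, frames (6 7 8 2 0)
At position 12, page 3 is evicted.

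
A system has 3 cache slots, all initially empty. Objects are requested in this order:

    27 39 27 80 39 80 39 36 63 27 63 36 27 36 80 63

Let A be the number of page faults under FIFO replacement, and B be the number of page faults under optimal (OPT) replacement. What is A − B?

Under FIFO: F F . F . . . F F F . . . . F . → 7 faults.
Under OPT: F F . F . . . F F . . . . . F . → 6 faults.
A − B = 7 − 6 = 1.

1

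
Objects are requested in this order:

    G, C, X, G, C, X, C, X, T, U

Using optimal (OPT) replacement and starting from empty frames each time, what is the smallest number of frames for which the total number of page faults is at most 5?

f=1: 10 faults
f=2: 6 faults
f=3: 5 faults
f=4: 5 faults
f=5: 5 faults
Smallest f with faults ≤ 5 is 3.

3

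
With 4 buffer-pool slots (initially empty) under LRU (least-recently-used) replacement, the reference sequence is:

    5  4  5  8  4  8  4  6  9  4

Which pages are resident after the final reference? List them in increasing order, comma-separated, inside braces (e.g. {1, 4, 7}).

{4, 6, 8, 9}

5: miss, frames {5}
4: miss, frames {5,4}
5: hit
8: miss, frames {4,5,8}
4: hit
8: hit
4: hit
6: miss, frames {5,8,4,6}
9: miss, evict 5, frames {8,4,6,9}
4: hit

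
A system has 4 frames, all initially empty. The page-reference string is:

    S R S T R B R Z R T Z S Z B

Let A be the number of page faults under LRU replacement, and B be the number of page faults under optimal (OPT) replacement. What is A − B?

1

Under LRU: F F . F . F . F . . . F . F → 7 faults.
Under OPT: F F . F . F . F . . . . . F → 6 faults.
A − B = 7 − 6 = 1.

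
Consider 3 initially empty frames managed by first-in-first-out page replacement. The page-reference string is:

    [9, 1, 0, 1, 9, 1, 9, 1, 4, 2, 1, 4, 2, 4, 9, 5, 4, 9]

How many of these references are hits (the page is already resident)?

9 → miss, frames {9}
1 → miss, frames {9,1}
0 → miss, frames {9,1,0}
1 → hit
9 → hit
1 → hit
9 → hit
1 → hit
4 → miss, evict 9, frames {1,0,4}
2 → miss, evict 1, frames {0,4,2}
1 → miss, evict 0, frames {4,2,1}
4 → hit
2 → hit
4 → hit
9 → miss, evict 4, frames {2,1,9}
5 → miss, evict 2, frames {1,9,5}
4 → miss, evict 1, frames {9,5,4}
9 → hit
Hits: 9.

9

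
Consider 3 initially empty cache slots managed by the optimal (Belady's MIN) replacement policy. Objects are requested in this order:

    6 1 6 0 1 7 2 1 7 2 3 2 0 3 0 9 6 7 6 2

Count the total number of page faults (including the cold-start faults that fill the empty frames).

10

6 → fault, frames [6]
1 → fault, frames [6, 1]
6 → hit
0 → fault, frames [6, 1, 0]
1 → hit
7 → fault, evict 6, frames [1, 0, 7]
2 → fault, evict 0, frames [1, 7, 2]
1 → hit
7 → hit
2 → hit
3 → fault, evict 1, frames [7, 2, 3]
2 → hit
0 → fault, evict 2, frames [7, 3, 0]
3 → hit
0 → hit
9 → fault, evict 0, frames [7, 3, 9]
6 → fault, evict 9, frames [7, 3, 6]
7 → hit
6 → hit
2 → fault, evict 6, frames [7, 3, 2]
Page faults: 10.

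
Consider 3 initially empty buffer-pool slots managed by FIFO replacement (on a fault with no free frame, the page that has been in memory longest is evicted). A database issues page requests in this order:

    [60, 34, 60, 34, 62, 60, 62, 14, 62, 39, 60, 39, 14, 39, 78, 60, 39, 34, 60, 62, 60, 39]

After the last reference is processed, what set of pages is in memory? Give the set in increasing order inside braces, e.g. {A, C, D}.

60 -> miss, frames (60)
34 -> miss, frames (60 34)
60 -> hit
34 -> hit
62 -> miss, frames (60 34 62)
60 -> hit
62 -> hit
14 -> miss, evict 60, frames (34 62 14)
62 -> hit
39 -> miss, evict 34, frames (62 14 39)
60 -> miss, evict 62, frames (14 39 60)
39 -> hit
14 -> hit
39 -> hit
78 -> miss, evict 14, frames (39 60 78)
60 -> hit
39 -> hit
34 -> miss, evict 39, frames (60 78 34)
60 -> hit
62 -> miss, evict 60, frames (78 34 62)
60 -> miss, evict 78, frames (34 62 60)
39 -> miss, evict 34, frames (62 60 39)

{39, 60, 62}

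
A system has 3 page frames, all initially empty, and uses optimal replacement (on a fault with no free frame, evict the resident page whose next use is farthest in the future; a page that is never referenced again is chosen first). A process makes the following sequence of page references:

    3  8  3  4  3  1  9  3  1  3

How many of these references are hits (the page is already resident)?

3: miss, frames {3}
8: miss, frames {3,8}
3: hit
4: miss, frames {3,8,4}
3: hit
1: miss, evict 4, frames {3,8,1}
9: miss, evict 8, frames {3,1,9}
3: hit
1: hit
3: hit
Hits: 5.

5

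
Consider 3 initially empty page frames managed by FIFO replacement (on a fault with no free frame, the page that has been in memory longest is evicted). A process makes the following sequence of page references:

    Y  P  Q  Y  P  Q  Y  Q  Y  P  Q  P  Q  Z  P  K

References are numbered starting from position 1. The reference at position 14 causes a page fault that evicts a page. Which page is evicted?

Y

pos 1: Y -> fault, frames {Y}
pos 2: P -> fault, frames {Y,P}
pos 3: Q -> fault, frames {Y,P,Q}
pos 4: Y -> hit
pos 5: P -> hit
pos 6: Q -> hit
pos 7: Y -> hit
pos 8: Q -> hit
pos 9: Y -> hit
pos 10: P -> hit
pos 11: Q -> hit
pos 12: P -> hit
pos 13: Q -> hit
pos 14: Z -> fault, evict Y, frames {P,Q,Z}
At position 14, page Y is evicted.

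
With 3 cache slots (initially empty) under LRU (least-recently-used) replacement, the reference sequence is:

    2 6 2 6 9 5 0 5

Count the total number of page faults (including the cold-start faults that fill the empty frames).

2 -> miss, frames (2)
6 -> miss, frames (2 6)
2 -> hit
6 -> hit
9 -> miss, frames (2 6 9)
5 -> miss, evict 2, frames (6 9 5)
0 -> miss, evict 6, frames (9 5 0)
5 -> hit
Page faults: 5.

5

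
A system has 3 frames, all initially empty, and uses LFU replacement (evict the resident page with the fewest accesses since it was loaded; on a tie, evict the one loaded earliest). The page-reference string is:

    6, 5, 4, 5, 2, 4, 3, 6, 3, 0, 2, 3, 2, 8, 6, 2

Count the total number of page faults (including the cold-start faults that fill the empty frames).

6 -> fault, frames {6}
5 -> fault, frames {6,5}
4 -> fault, frames {6,5,4}
5 -> hit
2 -> fault, evict 6, frames {5,4,2}
4 -> hit
3 -> fault, evict 2, frames {5,4,3}
6 -> fault, evict 3, frames {5,4,6}
3 -> fault, evict 6, frames {5,4,3}
0 -> fault, evict 3, frames {5,4,0}
2 -> fault, evict 0, frames {5,4,2}
3 -> fault, evict 2, frames {5,4,3}
2 -> fault, evict 3, frames {5,4,2}
8 -> fault, evict 2, frames {5,4,8}
6 -> fault, evict 8, frames {5,4,6}
2 -> fault, evict 6, frames {5,4,2}
Page faults: 14.

14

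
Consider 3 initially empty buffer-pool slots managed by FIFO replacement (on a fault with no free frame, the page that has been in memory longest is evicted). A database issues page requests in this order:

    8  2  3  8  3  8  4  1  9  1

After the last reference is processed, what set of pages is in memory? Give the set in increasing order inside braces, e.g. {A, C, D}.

{1, 4, 9}

8 → miss, frames {8}
2 → miss, frames {8,2}
3 → miss, frames {8,2,3}
8 → hit
3 → hit
8 → hit
4 → miss, evict 8, frames {2,3,4}
1 → miss, evict 2, frames {3,4,1}
9 → miss, evict 3, frames {4,1,9}
1 → hit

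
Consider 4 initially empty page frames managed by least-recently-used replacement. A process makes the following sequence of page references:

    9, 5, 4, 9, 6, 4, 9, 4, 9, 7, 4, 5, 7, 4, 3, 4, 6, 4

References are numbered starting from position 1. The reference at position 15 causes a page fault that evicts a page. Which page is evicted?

9

pos 1: 9 → fault, frames [9]
pos 2: 5 → fault, frames [9, 5]
pos 3: 4 → fault, frames [9, 5, 4]
pos 4: 9 → hit
pos 5: 6 → fault, frames [5, 4, 9, 6]
pos 6: 4 → hit
pos 7: 9 → hit
pos 8: 4 → hit
pos 9: 9 → hit
pos 10: 7 → fault, evict 5, frames [6, 4, 9, 7]
pos 11: 4 → hit
pos 12: 5 → fault, evict 6, frames [9, 7, 4, 5]
pos 13: 7 → hit
pos 14: 4 → hit
pos 15: 3 → fault, evict 9, frames [5, 7, 4, 3]
At position 15, page 9 is evicted.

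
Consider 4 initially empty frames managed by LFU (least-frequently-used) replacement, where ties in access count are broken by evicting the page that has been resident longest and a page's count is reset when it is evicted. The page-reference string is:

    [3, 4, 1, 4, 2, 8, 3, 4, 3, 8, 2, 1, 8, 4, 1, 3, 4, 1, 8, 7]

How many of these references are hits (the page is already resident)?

3 -> fault, frames (3)
4 -> fault, frames (3 4)
1 -> fault, frames (3 4 1)
4 -> hit
2 -> fault, frames (3 4 1 2)
8 -> fault, evict 3, frames (4 1 2 8)
3 -> fault, evict 1, frames (4 2 8 3)
4 -> hit
3 -> hit
8 -> hit
2 -> hit
1 -> fault, evict 2, frames (4 8 3 1)
8 -> hit
4 -> hit
1 -> hit
3 -> hit
4 -> hit
1 -> hit
8 -> hit
7 -> fault, evict 3, frames (4 8 1 7)
Hits: 12.

12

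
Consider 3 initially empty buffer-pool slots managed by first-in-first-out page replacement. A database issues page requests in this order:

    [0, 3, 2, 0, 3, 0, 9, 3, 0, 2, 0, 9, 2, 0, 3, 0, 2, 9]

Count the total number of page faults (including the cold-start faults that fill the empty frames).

8

0 → miss, frames {0}
3 → miss, frames {0,3}
2 → miss, frames {0,3,2}
0 → hit
3 → hit
0 → hit
9 → miss, evict 0, frames {3,2,9}
3 → hit
0 → miss, evict 3, frames {2,9,0}
2 → hit
0 → hit
9 → hit
2 → hit
0 → hit
3 → miss, evict 2, frames {9,0,3}
0 → hit
2 → miss, evict 9, frames {0,3,2}
9 → miss, evict 0, frames {3,2,9}
Page faults: 8.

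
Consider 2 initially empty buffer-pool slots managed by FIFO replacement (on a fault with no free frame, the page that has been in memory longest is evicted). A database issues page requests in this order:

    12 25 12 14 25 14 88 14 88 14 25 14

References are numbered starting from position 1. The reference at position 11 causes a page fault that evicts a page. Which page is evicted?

pos 1: 12 → miss, frames (12)
pos 2: 25 → miss, frames (12 25)
pos 3: 12 → hit
pos 4: 14 → miss, evict 12, frames (25 14)
pos 5: 25 → hit
pos 6: 14 → hit
pos 7: 88 → miss, evict 25, frames (14 88)
pos 8: 14 → hit
pos 9: 88 → hit
pos 10: 14 → hit
pos 11: 25 → miss, evict 14, frames (88 25)
At position 11, page 14 is evicted.

14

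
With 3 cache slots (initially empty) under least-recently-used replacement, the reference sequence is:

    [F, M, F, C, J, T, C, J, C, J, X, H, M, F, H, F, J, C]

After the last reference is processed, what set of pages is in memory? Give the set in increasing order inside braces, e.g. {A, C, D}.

{C, F, J}

F: miss, frames [F]
M: miss, frames [F, M]
F: hit
C: miss, frames [M, F, C]
J: miss, evict M, frames [F, C, J]
T: miss, evict F, frames [C, J, T]
C: hit
J: hit
C: hit
J: hit
X: miss, evict T, frames [C, J, X]
H: miss, evict C, frames [J, X, H]
M: miss, evict J, frames [X, H, M]
F: miss, evict X, frames [H, M, F]
H: hit
F: hit
J: miss, evict M, frames [H, F, J]
C: miss, evict H, frames [F, J, C]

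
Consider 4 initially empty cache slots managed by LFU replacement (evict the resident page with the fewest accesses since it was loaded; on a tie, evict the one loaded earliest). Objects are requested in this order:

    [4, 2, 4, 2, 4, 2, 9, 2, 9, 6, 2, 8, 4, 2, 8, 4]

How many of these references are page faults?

4 → miss, frames (4)
2 → miss, frames (4 2)
4 → hit
2 → hit
4 → hit
2 → hit
9 → miss, frames (4 2 9)
2 → hit
9 → hit
6 → miss, frames (4 2 9 6)
2 → hit
8 → miss, evict 6, frames (4 2 9 8)
4 → hit
2 → hit
8 → hit
4 → hit
Page faults: 5.

5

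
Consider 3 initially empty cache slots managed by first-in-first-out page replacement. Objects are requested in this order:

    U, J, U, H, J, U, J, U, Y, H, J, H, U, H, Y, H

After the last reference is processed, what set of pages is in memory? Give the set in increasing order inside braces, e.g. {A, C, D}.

U -> miss, frames [U]
J -> miss, frames [U, J]
U -> hit
H -> miss, frames [U, J, H]
J -> hit
U -> hit
J -> hit
U -> hit
Y -> miss, evict U, frames [J, H, Y]
H -> hit
J -> hit
H -> hit
U -> miss, evict J, frames [H, Y, U]
H -> hit
Y -> hit
H -> hit

{H, U, Y}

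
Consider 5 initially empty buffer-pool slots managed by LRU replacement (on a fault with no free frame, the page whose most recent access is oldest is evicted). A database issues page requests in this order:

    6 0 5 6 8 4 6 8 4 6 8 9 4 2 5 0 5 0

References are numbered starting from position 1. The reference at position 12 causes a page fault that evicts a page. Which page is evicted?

0

pos 1: 6 → miss, frames (6)
pos 2: 0 → miss, frames (6 0)
pos 3: 5 → miss, frames (6 0 5)
pos 4: 6 → hit
pos 5: 8 → miss, frames (0 5 6 8)
pos 6: 4 → miss, frames (0 5 6 8 4)
pos 7: 6 → hit
pos 8: 8 → hit
pos 9: 4 → hit
pos 10: 6 → hit
pos 11: 8 → hit
pos 12: 9 → miss, evict 0, frames (5 4 6 8 9)
At position 12, page 0 is evicted.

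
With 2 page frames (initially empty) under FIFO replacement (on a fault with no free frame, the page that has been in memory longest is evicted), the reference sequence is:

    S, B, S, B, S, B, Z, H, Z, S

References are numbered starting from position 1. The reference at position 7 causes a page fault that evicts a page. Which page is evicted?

pos 1: S → fault, frames {S}
pos 2: B → fault, frames {S,B}
pos 3: S → hit
pos 4: B → hit
pos 5: S → hit
pos 6: B → hit
pos 7: Z → fault, evict S, frames {B,Z}
At position 7, page S is evicted.

S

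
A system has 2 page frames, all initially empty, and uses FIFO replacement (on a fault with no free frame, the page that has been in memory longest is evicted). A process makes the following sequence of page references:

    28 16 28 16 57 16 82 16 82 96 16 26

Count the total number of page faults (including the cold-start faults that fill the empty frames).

28 → fault, frames (28)
16 → fault, frames (28 16)
28 → hit
16 → hit
57 → fault, evict 28, frames (16 57)
16 → hit
82 → fault, evict 16, frames (57 82)
16 → fault, evict 57, frames (82 16)
82 → hit
96 → fault, evict 82, frames (16 96)
16 → hit
26 → fault, evict 16, frames (96 26)
Page faults: 7.

7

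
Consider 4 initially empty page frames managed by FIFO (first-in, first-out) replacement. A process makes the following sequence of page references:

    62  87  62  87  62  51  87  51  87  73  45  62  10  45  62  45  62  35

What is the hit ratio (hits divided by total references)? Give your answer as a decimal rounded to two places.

0.56

62: fault, frames {62}
87: fault, frames {62,87}
62: hit
87: hit
62: hit
51: fault, frames {62,87,51}
87: hit
51: hit
87: hit
73: fault, frames {62,87,51,73}
45: fault, evict 62, frames {87,51,73,45}
62: fault, evict 87, frames {51,73,45,62}
10: fault, evict 51, frames {73,45,62,10}
45: hit
62: hit
45: hit
62: hit
35: fault, evict 73, frames {45,62,10,35}
Hits: 10 of 18 references → 10/18 = 0.5556.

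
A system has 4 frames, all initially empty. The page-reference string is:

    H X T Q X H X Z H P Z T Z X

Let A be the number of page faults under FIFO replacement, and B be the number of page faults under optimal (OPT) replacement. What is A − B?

Under FIFO: F F F F . . . F F F . F . F → 9 faults.
Under OPT: F F F F . . . F . F . . . . → 6 faults.
A − B = 9 − 6 = 3.

3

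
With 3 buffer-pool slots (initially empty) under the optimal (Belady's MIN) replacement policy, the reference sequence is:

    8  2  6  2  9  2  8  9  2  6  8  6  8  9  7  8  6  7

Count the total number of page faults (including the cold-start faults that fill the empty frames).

8 → fault, frames (8)
2 → fault, frames (8 2)
6 → fault, frames (8 2 6)
2 → hit
9 → fault, evict 6, frames (8 2 9)
2 → hit
8 → hit
9 → hit
2 → hit
6 → fault, evict 2, frames (8 9 6)
8 → hit
6 → hit
8 → hit
9 → hit
7 → fault, evict 9, frames (8 6 7)
8 → hit
6 → hit
7 → hit
Page faults: 6.

6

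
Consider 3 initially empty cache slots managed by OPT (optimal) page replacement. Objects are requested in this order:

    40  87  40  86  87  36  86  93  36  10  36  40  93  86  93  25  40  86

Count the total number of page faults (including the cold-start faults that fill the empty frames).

9

40 → fault, frames {40}
87 → fault, frames {40,87}
40 → hit
86 → fault, frames {40,87,86}
87 → hit
36 → fault, evict 87, frames {40,86,36}
86 → hit
93 → fault, evict 86, frames {40,36,93}
36 → hit
10 → fault, evict 93, frames {40,36,10}
36 → hit
40 → hit
93 → fault, evict 10, frames {40,36,93}
86 → fault, evict 36, frames {40,93,86}
93 → hit
25 → fault, evict 93, frames {40,86,25}
40 → hit
86 → hit
Page faults: 9.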